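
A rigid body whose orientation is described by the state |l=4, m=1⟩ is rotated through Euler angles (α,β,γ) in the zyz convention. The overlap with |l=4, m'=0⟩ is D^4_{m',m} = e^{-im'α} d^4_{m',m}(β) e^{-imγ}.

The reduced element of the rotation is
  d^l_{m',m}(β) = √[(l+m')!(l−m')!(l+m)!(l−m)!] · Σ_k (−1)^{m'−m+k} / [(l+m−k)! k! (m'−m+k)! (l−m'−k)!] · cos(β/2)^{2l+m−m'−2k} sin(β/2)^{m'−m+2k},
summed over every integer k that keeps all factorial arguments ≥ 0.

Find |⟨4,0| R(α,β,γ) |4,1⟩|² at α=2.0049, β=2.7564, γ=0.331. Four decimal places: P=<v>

D^4_{0,1}(2.0049,2.7564,0.3310) = e^{-i·0·2.0049}·d^4_{0,1}(2.7564)·e^{-i·1·0.3310}. Compute d first:
Half-angle: c=0.191408, s=0.981511. N=√(24·24·120·6)=643.987578
k: max(0,(1)−(0))=1 … min(4+(1),4−(0))=4
  k=1: (−1)^0·643.9876/(144)·0.1914^7·0.9815^1 = +0.000041
  k=2: (−1)^1·643.9876/(24)·0.1914^5·0.9815^3 = -0.006519
  k=3: (−1)^2·643.9876/(24)·0.1914^3·0.9815^5 = +0.171404
  k=4: (−1)^3·643.9876/(144)·0.1914^1·0.9815^7 = -0.751173
d^4_{0,1}(2.7564) = +0.000041 -0.006519 +0.171404 -0.751173 = -0.586246
|D^4_{0,1}|² = |d^4_{0,1}(β)|² = (-0.586246)² = 0.343684 (the z-rotation phases have unit modulus)

P=0.3437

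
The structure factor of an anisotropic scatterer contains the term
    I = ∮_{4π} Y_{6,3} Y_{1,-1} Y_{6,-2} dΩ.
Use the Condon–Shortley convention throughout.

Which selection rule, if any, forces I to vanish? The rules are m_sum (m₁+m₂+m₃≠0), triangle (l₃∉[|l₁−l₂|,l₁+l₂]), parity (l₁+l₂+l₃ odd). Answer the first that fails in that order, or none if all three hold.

parity

Σmᵢ = 0  ✓
l₃∈[|l₁−l₂|,l₁+l₂]=[5,7], have l₃=6  ✓
Σlᵢ = 13 ⇒ odd  ✗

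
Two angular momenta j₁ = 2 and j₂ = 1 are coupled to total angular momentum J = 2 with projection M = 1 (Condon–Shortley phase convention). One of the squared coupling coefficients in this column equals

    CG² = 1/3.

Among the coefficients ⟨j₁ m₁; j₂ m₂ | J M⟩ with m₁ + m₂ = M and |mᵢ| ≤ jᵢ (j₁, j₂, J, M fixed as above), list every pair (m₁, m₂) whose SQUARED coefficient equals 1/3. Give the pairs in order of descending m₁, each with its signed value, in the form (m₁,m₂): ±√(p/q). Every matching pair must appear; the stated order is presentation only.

Admissible pairs with m₁+m₂ = M = 1: (0,1), (1,0), (2,-1)
  (m₁,m₂)=(2,-1): CG² = 1/3, CG = +√(1/3)   ← matches the target
  (m₁,m₂)=(1,0): CG² = 1/6, CG = +√(1/6)
  (m₁,m₂)=(0,1): CG² = 1/2, CG = −√(1/2)
Pairs with CG² = 1/3: (2,-1): +√(1/3)

(2,-1): +√(1/3)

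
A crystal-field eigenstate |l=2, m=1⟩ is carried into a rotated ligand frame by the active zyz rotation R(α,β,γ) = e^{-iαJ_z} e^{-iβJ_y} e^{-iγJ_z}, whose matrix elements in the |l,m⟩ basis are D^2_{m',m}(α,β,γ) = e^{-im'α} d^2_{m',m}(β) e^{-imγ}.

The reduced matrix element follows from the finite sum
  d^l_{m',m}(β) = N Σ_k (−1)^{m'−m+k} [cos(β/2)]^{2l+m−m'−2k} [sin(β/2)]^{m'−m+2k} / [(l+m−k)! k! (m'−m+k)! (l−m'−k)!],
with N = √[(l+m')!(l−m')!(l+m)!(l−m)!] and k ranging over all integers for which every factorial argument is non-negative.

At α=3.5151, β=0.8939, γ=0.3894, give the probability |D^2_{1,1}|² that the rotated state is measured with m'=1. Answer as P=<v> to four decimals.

First d^2_{1,1}(β=0.8939), then the phase factors e^{-i(1)α} and e^{-i(1)γ}:
Half-angle: c=0.901770, s=0.432217. N=√(6·1·6·1)=6.000000
k: max(0,(1)−(1))=0 … min(2+(1),2−(1))=1
  k=0: (−1)^0·6.0000/(6)·0.9018^4·0.4322^0 = +0.661275
  k=1: (−1)^1·6.0000/(2)·0.9018^2·0.4322^2 = -0.455739
d^2_{1,1}(0.8939) = +0.661275 -0.455739 = +0.205536
|D^2_{1,1}|² = |d^2_{1,1}(β)|² = (+0.205536)² = 0.042245 (the z-rotation phases have unit modulus)

P=0.0422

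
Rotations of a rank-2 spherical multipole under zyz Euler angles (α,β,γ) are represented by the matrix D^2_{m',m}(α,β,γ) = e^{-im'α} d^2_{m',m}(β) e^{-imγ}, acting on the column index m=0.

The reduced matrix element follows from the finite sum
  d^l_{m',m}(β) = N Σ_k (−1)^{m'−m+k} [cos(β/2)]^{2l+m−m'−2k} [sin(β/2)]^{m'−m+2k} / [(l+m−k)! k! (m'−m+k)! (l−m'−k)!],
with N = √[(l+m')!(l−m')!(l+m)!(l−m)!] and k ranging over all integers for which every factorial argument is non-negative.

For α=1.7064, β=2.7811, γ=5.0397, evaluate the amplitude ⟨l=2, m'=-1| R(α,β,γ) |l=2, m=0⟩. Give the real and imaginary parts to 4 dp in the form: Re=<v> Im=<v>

Split into d^2_{-1,0}(β=2.7811) × two z-phases.
c=cos(2.781100/2)=0.179272, s=sin(2.781100/2)=0.983800; N=√[1·6·2·2]=4.898979
k: max(0,(0)−(-1))=1 … min(2+(0),2−(-1))=2
  k=1: (−1)^0·4.8990/(2)·0.1793^3·0.9838^1 = +0.013884
  k=2: (−1)^1·4.8990/(2)·0.1793^1·0.9838^3 = -0.418127
d^2_{-1,0}(2.7811) = +0.013884 -0.418127 = -0.404242
Attach z-rotation phases: D = e^{-i(-1)(1.7064)}·(-0.404242)·e^{-i(0)(5.0397)} = +0.054649-0.400531i

Re=0.0546 Im=-0.4005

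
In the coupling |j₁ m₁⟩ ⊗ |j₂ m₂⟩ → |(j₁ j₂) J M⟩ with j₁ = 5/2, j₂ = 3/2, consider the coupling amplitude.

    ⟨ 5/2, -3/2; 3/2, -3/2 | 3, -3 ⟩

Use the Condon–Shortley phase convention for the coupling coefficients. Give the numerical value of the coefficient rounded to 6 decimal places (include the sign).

+√(3/8) = +0.612372

√[7·1!4!2!/8! · 1!4!0!3!0!6!] = √(864)
  +(−1)^0/∏(0,1,4,0,0,2)! = 1/48  (running 1/48)
⟨..|..⟩ = √(864)·(1/48) = +0.612372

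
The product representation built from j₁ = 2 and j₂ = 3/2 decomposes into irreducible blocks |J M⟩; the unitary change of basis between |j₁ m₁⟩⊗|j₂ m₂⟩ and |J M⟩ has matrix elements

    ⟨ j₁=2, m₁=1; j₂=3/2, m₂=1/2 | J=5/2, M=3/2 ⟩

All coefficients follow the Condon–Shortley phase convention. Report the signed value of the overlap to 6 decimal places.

j₁+j₂−J=1  J+j₁−j₂=3  J−j₁+j₂=2  j₁+j₂+J+1=7
(j₁±m₁, j₂±m₂, J±M) = (3,1,2,1,4,1)
P² = 144/35
sum k=0..1:
  [0] +1/4 = 1/4
  [1] −1/6 = -1/6
S = 1/12
C² = P²·S² = 1/35 ; C = +0.169031

+0.169031  (= +√(1/35))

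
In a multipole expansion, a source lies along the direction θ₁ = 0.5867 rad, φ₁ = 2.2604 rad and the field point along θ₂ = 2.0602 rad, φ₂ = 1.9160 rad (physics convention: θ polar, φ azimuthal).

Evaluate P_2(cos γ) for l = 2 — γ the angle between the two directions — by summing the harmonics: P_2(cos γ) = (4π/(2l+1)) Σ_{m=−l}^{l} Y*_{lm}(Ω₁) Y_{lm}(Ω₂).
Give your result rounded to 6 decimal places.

Expand P_2 via completeness: Σ_{m} conj(Y_{2,m}) at Ω₁ times Y_{2,m} at Ω₂ —
  [-2]  conj(Y_{2,-2})(Ω₁) = -0.022544-0.116223i ; Y_{2,-2}(Ω₂) = -0.231998+0.191635i ; Δ = +0.027502+0.022643i
  [-1]  conj(Y_{2,-1})(Ω₁) = -0.226608+0.274786i ; Y_{2,-1}(Ω₂) = +0.108468+0.301633i ; Δ = -0.107464-0.038547i
  [+0]  conj(Y_{2,0})(Ω₁) = +0.340790-0.000000i ; Y_{2,0}(Ω₂) = -0.106293+0.000000i ; Δ = -0.036224+0.000000i
  [+1]  conj(Y_{2,1})(Ω₁) = +0.226608+0.274786i ; Y_{2,1}(Ω₂) = -0.108468+0.301633i ; Δ = -0.107464+0.038547i
  [+2]  conj(Y_{2,2})(Ω₁) = -0.022544+0.116223i ; Y_{2,2}(Ω₂) = -0.231998-0.191635i ; Δ = +0.027502-0.022643i
Accumulated sum -0.196147+0.000000i; after 4π/(2l+1) scaling, -0.492972+0.000000i ⇒ P_2 = -0.492972

-0.492972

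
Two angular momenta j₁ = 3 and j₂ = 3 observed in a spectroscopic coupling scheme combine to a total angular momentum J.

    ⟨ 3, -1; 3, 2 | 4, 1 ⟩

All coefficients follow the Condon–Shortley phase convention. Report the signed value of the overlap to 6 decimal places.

+√(16/77) ≈ +0.455842

√[9·2!4!4!/11! · 2!4!5!1!5!3!] = √(82944/77)
  +(−1)^1/∏(1,1,3,4,1,0)! = -1/144  (running -1/144)
  +(−1)^2/∏(2,0,2,3,2,1)! = 1/48  (running 1/72)
⟨..|..⟩ = √(82944/77)·(1/72) = +0.455842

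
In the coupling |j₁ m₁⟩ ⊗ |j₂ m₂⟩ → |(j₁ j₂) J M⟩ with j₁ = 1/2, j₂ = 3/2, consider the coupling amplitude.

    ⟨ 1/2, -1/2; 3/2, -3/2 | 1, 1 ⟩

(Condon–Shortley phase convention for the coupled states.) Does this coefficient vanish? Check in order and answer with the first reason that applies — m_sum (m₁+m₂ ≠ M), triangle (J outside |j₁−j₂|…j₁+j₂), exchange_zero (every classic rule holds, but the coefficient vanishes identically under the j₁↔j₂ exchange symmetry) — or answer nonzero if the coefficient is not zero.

m-sum: m₁+m₂ = -1/2+(-3/2) = -2, M = 1  ✗ ⇒ coefficient is 0

m_sum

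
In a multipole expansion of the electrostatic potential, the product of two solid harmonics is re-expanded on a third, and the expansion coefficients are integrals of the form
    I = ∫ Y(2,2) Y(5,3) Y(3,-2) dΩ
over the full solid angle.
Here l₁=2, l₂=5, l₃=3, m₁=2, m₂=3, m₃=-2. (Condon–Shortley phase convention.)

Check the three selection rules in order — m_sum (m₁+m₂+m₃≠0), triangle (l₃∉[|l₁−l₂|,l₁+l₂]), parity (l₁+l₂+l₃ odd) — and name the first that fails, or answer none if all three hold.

m_sum

Σmᵢ = 3  ✗
l₃∈[|l₁−l₂|,l₁+l₂]=[3,7], have l₃=3
Σlᵢ = 10 ⇒ even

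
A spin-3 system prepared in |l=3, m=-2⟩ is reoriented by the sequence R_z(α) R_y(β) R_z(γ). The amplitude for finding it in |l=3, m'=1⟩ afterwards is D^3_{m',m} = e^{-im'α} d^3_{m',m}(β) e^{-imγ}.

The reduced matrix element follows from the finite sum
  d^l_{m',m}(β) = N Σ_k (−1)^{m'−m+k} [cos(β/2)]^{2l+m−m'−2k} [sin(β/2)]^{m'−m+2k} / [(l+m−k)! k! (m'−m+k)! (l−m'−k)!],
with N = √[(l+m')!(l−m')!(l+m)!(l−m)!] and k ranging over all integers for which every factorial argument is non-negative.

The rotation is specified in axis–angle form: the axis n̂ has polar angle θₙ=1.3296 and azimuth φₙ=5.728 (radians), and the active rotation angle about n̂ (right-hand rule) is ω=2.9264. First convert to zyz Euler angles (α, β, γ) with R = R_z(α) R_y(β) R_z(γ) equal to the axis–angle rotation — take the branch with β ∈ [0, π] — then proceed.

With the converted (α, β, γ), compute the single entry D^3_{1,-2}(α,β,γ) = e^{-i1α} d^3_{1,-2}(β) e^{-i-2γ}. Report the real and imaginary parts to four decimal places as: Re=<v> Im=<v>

Axis–angle → zyz. n̂ = (sinθₙcosφₙ, sinθₙsinφₙ, cosθₙ) = (+0.825203, -0.511843, +0.238864), ω = 2.9264.
R = I cosω + sinω [n̂]ₓ + (1−cosω) n̂n̂ᵀ gives
  R = [+0.369280, -0.886013, +0.280381; -0.784001, -0.459012, -0.417913; +0.498974, -0.065492, -0.864139]
β = atan2(√(R₁₃²+R₂₃²), R₃₃) = 2.614233; α = atan2(R₂₃, R₁₃) mod 2π = 5.303322; γ = atan2(R₃₂, −R₃₁) mod 2π = 3.272100
D^3_{1,-2}(5.3033,2.6142,3.2721) = e^{-i·1·5.3033}·d^3_{1,-2}(2.6142)·e^{-i·-2·3.2721}. Compute d first:
With c≡cos(β/2)=0.260635 and s≡sin(β/2)=0.965437, N=[24·2·1·120]^{1/2}=75.894664
The bounds max(0,m−m')=0 and min(l+m,l−m')=1 give 2 terms
  k=0: (−1)^3·75.8947/(12)·0.2606^3·0.9654^3 = -0.100763
  k=1: (−1)^4·75.8947/(24)·0.2606^1·0.9654^5 = +0.691279
d^3_{1,-2}(2.6142) = -0.100763 +0.691279 = +0.590516
D = (+0.557136+0.830421i)·(+0.590516)·(+0.966129+0.258060i) = +0.191307+0.558669i

Re=0.1913 Im=0.5587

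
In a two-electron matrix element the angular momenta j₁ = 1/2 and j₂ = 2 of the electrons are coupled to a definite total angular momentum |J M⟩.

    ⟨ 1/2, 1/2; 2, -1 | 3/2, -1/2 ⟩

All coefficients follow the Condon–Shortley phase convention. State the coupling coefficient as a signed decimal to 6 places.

+0.774597

triangle: 1!·0!·3!/5! = 6/120
(j±m)!: 1!·0!·1!·3!·1!·2! = 12
prefactor² = (2J+1)·Δ·N² = 12/5
  k=0: +1/(0!·1!·0!·1!·0!·2!) = 1/2
Σ = 1/2  ⇒  CG² = 12/5·(1/2)² = 3/5
CG = +√(3/5) = +0.774597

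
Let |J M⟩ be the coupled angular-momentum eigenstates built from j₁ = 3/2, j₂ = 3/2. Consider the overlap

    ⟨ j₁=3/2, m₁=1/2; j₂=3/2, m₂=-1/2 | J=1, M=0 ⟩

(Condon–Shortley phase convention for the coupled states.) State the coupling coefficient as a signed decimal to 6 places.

−√(1/20) ≈ -0.223607

triangle: 2!·1!·1!/5! = 2/120
(j±m)!: 2!·1!·1!·2!·1!·1! = 4
prefactor² = (2J+1)·Δ·N² = 1/5
  k=0: +1/(0!·2!·1!·1!·0!·0!) = 1/2
  k=1: −1/(1!·1!·0!·0!·1!·1!) = -1
Σ = -1/2  ⇒  CG² = 1/5·(-1/2)² = 1/20
CG = −√(1/20) = -0.223607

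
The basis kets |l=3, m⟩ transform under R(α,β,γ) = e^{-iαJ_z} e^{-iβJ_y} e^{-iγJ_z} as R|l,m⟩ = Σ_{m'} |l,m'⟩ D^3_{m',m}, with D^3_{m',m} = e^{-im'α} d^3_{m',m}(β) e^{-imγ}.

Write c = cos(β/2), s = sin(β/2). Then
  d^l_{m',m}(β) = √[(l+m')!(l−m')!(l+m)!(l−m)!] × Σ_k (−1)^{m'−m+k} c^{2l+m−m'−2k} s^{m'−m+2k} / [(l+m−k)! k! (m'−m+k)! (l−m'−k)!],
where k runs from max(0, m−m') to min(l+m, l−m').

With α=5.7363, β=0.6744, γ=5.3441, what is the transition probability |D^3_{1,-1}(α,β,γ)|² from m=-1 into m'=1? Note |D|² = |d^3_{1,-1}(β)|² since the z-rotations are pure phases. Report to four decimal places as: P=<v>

P=0.1908

Split into d^3_{1,-1}(β=0.6744) × two z-phases.
c=cos(0.674400/2)=0.943685, s=sin(0.674400/2)=0.330846; N=√[24·2·2·24]=48.000000
k: max(0,(-1)−(1))=0 … min(3+(-1),3−(1))=2
  k=0: (−1)^2·48.0000/(8)·0.9437^4·0.3308^2 = +0.520848
  k=1: (−1)^3·48.0000/(6)·0.9437^2·0.3308^4 = -0.085359
  k=2: (−1)^4·48.0000/(48)·0.9437^0·0.3308^6 = +0.001311
d^3_{1,-1}(0.6744) = +0.520848 -0.085359 +0.001311 = +0.436801
|D^3_{1,-1}|² = |d^3_{1,-1}(β)|² = (+0.436801)² = 0.190795 (the z-rotation phases have unit modulus)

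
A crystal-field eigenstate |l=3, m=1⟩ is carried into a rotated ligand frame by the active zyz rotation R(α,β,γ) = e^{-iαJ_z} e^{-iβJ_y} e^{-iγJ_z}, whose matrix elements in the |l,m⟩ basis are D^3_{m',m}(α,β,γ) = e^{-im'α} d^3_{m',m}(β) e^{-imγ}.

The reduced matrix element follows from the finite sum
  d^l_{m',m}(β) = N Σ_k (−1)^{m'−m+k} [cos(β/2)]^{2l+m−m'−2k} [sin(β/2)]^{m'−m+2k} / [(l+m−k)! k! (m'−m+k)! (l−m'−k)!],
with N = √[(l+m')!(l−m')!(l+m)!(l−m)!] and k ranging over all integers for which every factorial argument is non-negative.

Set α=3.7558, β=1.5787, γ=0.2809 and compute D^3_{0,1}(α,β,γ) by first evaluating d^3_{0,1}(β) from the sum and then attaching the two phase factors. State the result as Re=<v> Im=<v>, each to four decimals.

First d^3_{0,1}(β=1.5787), then the phase factors e^{-i(0)α} and e^{-i(1)γ}:
c=cos(1.578700/2)=0.704307, s=sin(1.578700/2)=0.709896; N=√[6·6·24·2]=41.569219
k∈{1,2,3} keeps every argument non-negative
  k=1: (−1)^0·41.5692/(12)·0.7043^5·0.7099^1 = +0.426182
  k=2: (−1)^1·41.5692/(4)·0.7043^3·0.7099^3 = -1.298916
  k=3: (−1)^2·41.5692/(12)·0.7043^1·0.7099^5 = +0.439871
d^3_{0,1}(1.5787) = +0.426182 -1.298916 +0.439871 = -0.432864
Phases: e^{-i·(0)·3.7558}=+1.000000+0.000000i, e^{-i·(1)·0.2809}=+0.960806-0.277220i ⇒ D=-0.415898+0.119999i

Re=-0.4159 Im=0.1200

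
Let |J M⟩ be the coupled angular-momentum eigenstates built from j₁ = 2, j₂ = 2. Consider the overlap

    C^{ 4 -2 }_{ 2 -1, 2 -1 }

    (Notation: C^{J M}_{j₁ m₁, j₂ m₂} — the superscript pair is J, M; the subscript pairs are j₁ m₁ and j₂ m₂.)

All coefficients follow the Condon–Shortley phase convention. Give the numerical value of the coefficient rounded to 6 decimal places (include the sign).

triangle: 0!*4!*4!/9! = 576/362880
(j±m)!: 1!*3!*1!*3!*2!*6! = 51840
prefactor² = (2J+1)*Δ*N² = 5184/7
  k=0: +1/(0!*0!*3!*1!*1!*3!) = 1/36
Σ = 1/36  ⇒  CG² = 5184/7*(1/36)² = 4/7
CG = +√(4/7) = +0.755929

+√(4/7) ≈ +0.755929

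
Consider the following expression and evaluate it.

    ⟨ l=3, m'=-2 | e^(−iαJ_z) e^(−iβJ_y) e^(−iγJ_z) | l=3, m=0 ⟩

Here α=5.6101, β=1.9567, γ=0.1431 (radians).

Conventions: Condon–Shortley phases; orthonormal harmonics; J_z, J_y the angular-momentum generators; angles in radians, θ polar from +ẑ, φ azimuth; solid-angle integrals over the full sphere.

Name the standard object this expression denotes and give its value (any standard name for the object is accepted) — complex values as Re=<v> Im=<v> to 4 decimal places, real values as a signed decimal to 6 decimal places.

Wigner D-matrix element, Re=-0.0985 Im=0.4313

This is a Wigner D-matrix element — the rotation-matrix element ⟨l m'| R(α,β,γ) |l m⟩ in the angular-momentum basis.
First d^3_{-2,0}(β=1.9567), then the phase factors e^{-i(-2)α} and e^{-i(0)γ}:
With c≡cos(β/2)=0.558392 and s≡sin(β/2)=0.829577, N=[1·120·6·6]^{1/2}=65.726707
Admissible k: 2..3 (factorial args all ≥0)
  k=2: (−1)^0·65.7267/(12)·0.5584^4·0.8296^2 = +0.366464
  k=3: (−1)^1·65.7267/(12)·0.5584^2·0.8296^4 = -0.808847
d^3_{-2,0}(1.9567) = +0.366464 -0.808847 = -0.442383
Attach z-rotation phases: D = e^{-i(-2)(5.6101)}·(-0.442383)·e^{-i(0)(0.1431)} = -0.098537+0.431269i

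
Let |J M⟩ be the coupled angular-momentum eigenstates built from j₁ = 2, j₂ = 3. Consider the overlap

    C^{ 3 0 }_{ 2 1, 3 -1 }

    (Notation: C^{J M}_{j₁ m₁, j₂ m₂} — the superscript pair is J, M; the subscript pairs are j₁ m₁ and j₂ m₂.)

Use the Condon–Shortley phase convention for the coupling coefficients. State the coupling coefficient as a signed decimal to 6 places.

+0.182574  (= +√(1/30))

√[7·2!2!4!/9! · 3!1!2!4!3!3!] = √(96/5)
  +(−1)^0/∏(0,2,1,2,1,2)! = 1/8  (running 1/8)
  +(−1)^1/∏(1,1,0,1,2,3)! = -1/12  (running 1/24)
⟨..|..⟩ = √(96/5)·(1/24) = +0.182574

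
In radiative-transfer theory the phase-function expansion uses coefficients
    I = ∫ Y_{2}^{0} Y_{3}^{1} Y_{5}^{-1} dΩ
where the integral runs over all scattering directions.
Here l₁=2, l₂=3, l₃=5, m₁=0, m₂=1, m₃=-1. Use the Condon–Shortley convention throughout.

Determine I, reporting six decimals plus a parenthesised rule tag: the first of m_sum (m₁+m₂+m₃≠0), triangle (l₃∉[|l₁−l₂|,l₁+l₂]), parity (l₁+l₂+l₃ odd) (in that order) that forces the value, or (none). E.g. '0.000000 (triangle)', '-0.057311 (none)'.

-0.227318 (none)

Rules hold: Σm=0, L=10 even, 1≤5≤5.
N = 5·7·11 = 385
Δ = 0!·4!·6!/11! = 1/2310
Racah Σ t=0..0: t=0:+1/144 = 1/144
⇒ 3j(2 3 5; 0 0 0)² = 10/231, sgn -1
Racah Σ t=0..0: t=0:+1/192 = 1/192
⇒ 3j(2 3 5; 0 1 -1)² = 3/77, sgn +1
4πI² = N·(3j₀)²·(3jₘ)² = 50/77
I = -1·√(0.649351/4π) = -0.22731846
No selection rule forces the value: the integral is nonzero (none).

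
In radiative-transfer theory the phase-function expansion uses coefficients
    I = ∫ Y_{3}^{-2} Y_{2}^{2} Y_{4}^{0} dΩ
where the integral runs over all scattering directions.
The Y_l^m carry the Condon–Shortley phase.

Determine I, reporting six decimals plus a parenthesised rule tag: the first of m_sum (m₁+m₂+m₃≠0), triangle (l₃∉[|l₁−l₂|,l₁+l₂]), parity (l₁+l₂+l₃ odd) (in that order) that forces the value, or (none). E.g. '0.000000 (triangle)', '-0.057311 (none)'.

0.000000 (parity)

Σlᵢ=9 odd — θ-integrand is odd under cosθ→−cosθ; I=0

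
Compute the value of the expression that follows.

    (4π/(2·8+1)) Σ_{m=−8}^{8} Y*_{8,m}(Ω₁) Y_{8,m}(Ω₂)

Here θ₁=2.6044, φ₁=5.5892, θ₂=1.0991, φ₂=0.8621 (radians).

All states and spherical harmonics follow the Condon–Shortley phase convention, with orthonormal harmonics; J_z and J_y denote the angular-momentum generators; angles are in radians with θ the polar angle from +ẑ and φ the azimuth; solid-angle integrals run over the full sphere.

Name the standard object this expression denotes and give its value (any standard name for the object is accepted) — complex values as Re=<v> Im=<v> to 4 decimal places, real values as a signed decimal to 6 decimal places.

Legendre polynomial (addition theorem), -0.278153

This sum is the spherical-harmonic addition theorem: it equals the Legendre polynomial P_l(cos γ) of the angle γ between the two directions.
Addition theorem: P_8(cos γ) = (4π/17) Σ_m Y*_{lm}(Ω₁) Y_{lm}(Ω₂), m = −8…8:
  term(m=-8) = (0.000492, 0.000058)   from Y*(Ω₁)=(0.001804, 0.001619), Y(Ω₂)=(0.167083, -0.117679)
  term(m=-7) = (0.000698, -0.006751)   from Y*(Ω₁)=(-0.002360, -0.016104), Y(Ω₂)=(0.404180, 0.102552)
  term(m=-6) = (-0.026748, -0.002367)   from Y*(Ω₁)=(-0.035495, 0.058093), Y(Ω₂)=(0.175184, 0.353400)
  term(m=-5) = (-0.000293, 0.003974)   from Y*(Ω₁)=(0.187313, -0.063811), Y(Ω₂)=(-0.007877, 0.018533)
  term(m=-4) = (-0.135705, -0.007995)   from Y*(Ω₁)=(-0.373127, -0.142859), Y(Ω₂)=(0.324354, -0.102759)
  term(m=-3) = (-0.004443, 0.100599)   from Y*(Ω₁)=(0.248790, 0.443569), Y(Ω₂)=(0.168248, 0.104383)
  term(m=-2) = (-0.062345, -0.001835)   from Y*(Ω₁)=(0.045392, -0.245510), Y(Ω₂)=(-0.038173, -0.246882)
  term(m=-1) = (0.001093, -0.074282)   from Y*(Ω₁)=(0.225558, -0.187677), Y(Ω₂)=(0.164782, -0.192218)
  term(m=+0) = (0.078213, 0.000000)   from Y*(Ω₁)=(-0.362295, -0.000000), Y(Ω₂)=(-0.215881, 0.000000)
  term(m=+1) = (0.001093, 0.074282)   from Y*(Ω₁)=(-0.225558, -0.187677), Y(Ω₂)=(-0.164782, -0.192218)
  term(m=+2) = (-0.062345, 0.001835)   from Y*(Ω₁)=(0.045392, 0.245510), Y(Ω₂)=(-0.038173, 0.246882)
  term(m=+3) = (-0.004443, -0.100599)   from Y*(Ω₁)=(-0.248790, 0.443569), Y(Ω₂)=(-0.168248, 0.104383)
  term(m=+4) = (-0.135705, 0.007995)   from Y*(Ω₁)=(-0.373127, 0.142859), Y(Ω₂)=(0.324354, 0.102759)
  term(m=+5) = (-0.000293, -0.003974)   from Y*(Ω₁)=(-0.187313, -0.063811), Y(Ω₂)=(0.007877, 0.018533)
  term(m=+6) = (-0.026748, 0.002367)   from Y*(Ω₁)=(-0.035495, -0.058093), Y(Ω₂)=(0.175184, -0.353400)
  term(m=+7) = (0.000698, 0.006751)   from Y*(Ω₁)=(0.002360, -0.016104), Y(Ω₂)=(-0.404180, 0.102552)
  term(m=+8) = (0.000492, -0.000058)   from Y*(Ω₁)=(0.001804, -0.001619), Y(Ω₂)=(0.167083, 0.117679)
Total Σ_m = (-0.376290, 0.000000). Multiply by 0.739198: (-0.278153, 0.000000). P_8(cos γ) = -0.278153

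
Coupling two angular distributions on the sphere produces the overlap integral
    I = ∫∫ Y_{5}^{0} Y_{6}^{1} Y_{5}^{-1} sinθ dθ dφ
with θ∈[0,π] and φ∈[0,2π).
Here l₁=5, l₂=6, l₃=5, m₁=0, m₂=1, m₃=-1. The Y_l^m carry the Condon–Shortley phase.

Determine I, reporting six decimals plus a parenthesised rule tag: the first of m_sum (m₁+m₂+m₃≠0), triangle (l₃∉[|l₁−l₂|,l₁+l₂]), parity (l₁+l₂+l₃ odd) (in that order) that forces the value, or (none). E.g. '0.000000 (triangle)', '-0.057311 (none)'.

Rules hold: Σm=0, L=16 even, 1≤5≤11.
N = 11·13·11 = 1573
Δ = 6!·4!·6!/17! = 1/28588560
Racah Σ t=1..5: t=1:−1/345600 t=2:+1/13824 t=3:−1/5184 t=4:+1/13824 t=5:−1/345600 = -7/129600
⇒ 3j(5 6 5; 0 0 0)² = 80/7293, sgn +1
Racah Σ t=1..5: t=1:−1/2073600 t=2:+1/34560 t=3:−1/6912 t=4:+1/10368 t=5:−1/138240 = -7/259200
⇒ 3j(5 6 5; 0 1 -1)² = 28/7293, sgn -1
4πI² = N·(3j₀)²·(3jₘ)² = 2240/33813
I = -1·√(0.0662467/4π) = -0.07260679
No selection rule forces the value: the integral is nonzero (none).

-0.072607 (none)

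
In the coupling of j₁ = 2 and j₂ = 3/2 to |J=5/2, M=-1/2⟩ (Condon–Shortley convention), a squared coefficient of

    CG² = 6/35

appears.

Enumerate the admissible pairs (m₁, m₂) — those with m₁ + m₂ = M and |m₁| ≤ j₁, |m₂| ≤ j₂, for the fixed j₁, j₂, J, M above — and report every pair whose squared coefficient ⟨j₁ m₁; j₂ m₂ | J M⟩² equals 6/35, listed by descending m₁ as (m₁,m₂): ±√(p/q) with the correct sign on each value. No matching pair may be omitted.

Admissible pairs with m₁+m₂ = M = -1/2: (-2,3/2), (-1,1/2), (0,-1/2), (1,-3/2)
  (m₁,m₂)=(1,-3/2): CG² = 27/70, CG = +√(27/70)
  (m₁,m₂)=(0,-1/2): CG² = 3/35, CG = +√(3/35)
  (m₁,m₂)=(-1,1/2): CG² = 5/14, CG = −√(5/14)
  (m₁,m₂)=(-2,3/2): CG² = 6/35, CG = −√(6/35)   ← matches the target
Pairs with CG² = 6/35: (-2,3/2): −√(6/35)

(-2,3/2): −√(6/35)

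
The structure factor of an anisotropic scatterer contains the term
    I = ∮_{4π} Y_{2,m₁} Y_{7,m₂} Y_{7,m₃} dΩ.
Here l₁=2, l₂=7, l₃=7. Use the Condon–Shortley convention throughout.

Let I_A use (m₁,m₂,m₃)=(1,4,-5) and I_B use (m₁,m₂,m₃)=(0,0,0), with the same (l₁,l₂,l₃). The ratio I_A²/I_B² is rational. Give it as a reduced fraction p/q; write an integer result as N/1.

2187/1568

Shared (l₁,l₂,l₃)=(2,7,7): N and (l;000)² cancel in I_A²/I_B².
A: Δ = 2!·2!·12!/17! = 1/185640; Racah Σ t=0..1: t=0:+1/79833600 t=1:−1/14515200 = -1/17740800; ⇒ 3j(2 7 7; 1 4 -5)² = 729/30940, sgn -1
B: Δ = 2!·2!·12!/17! = 1/185640; Racah Σ t=0..2: t=0:+1/2419200 t=1:−1/518400 t=2:+1/2419200 = -1/907200; ⇒ 3j(2 7 7; 0 0 0)² = 56/3315, sgn +1
I_A²/I_B² = (729/30940)/(56/3315) = 2187/1568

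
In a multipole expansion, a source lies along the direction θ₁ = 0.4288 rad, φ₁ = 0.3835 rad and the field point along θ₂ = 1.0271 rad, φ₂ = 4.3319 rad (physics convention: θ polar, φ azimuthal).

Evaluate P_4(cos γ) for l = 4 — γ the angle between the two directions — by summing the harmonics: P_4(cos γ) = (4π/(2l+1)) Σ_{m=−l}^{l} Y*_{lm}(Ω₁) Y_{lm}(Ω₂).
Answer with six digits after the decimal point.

Addition theorem: P_4(cos γ) = (4π/9) Σ_m Y*_{lm}(Ω₁) Y_{lm}(Ω₂), m = −4…4:
  m=-4: (0.000487, 0.013216) × (0.011589, 0.237094) = (-0.003128, 0.000269)  (running Σ = (-0.003128, 0.000269))
  m=-3: (0.033386, 0.074700) × (0.369009, -0.168936) = (0.024939, 0.021925)  (running Σ = (0.021811, 0.022194))
  m=-2: (0.199438, 0.192231) × (-0.154928, -0.147540) = (-0.002537, -0.059207)  (running Σ = (0.019275, -0.037014))
  m=-1: (0.462835, 0.186743) × (0.087642, -0.219116) = (0.081482, -0.085048)  (running Σ = (0.100757, -0.122062))
  m=0: (0.225436, -0.000000) × (-0.266758, 0.000000) = (-0.060137, 0.000000)  (running Σ = (0.040620, -0.122062))
  m=1: (-0.462835, 0.186743) × (-0.087642, -0.219116) = (0.081482, 0.085048)  (running Σ = (0.122103, -0.037014))
  m=2: (0.199438, -0.192231) × (-0.154928, 0.147540) = (-0.002537, 0.059207)  (running Σ = (0.119566, 0.022194))
  m=3: (-0.033386, 0.074700) × (-0.369009, -0.168936) = (0.024939, -0.021925)  (running Σ = (0.144505, 0.000269))
  m=4: (0.000487, -0.013216) × (0.011589, -0.237094) = (-0.003128, -0.000269)  (running Σ = (0.141377, -0.000000))
Accumulated sum (0.141377, -0.000000); after 4π/(2l+1) scaling, (0.197400, -0.000000) ⇒ P_4 = 0.197400

0.197400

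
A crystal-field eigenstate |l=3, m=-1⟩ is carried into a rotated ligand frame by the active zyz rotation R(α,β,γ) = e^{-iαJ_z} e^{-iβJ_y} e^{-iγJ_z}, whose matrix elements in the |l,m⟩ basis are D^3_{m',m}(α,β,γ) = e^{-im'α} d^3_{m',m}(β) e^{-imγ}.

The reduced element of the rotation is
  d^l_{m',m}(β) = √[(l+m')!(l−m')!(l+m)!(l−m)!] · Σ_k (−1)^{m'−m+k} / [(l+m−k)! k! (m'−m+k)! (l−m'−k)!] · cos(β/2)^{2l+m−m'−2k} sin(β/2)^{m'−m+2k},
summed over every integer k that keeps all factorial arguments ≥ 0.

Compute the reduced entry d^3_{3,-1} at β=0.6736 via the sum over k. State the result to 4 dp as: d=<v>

d^3_{3,-1}(β=0.6736) via the finite sum:
With c≡cos(β/2)=0.943817 and s≡sin(β/2)=0.330469, N=[720·1·2·24]^{1/2}=185.903201
The bounds max(0,m−m')=0 and min(l+m,l−m')=0 give 1 term
  k=0: (−1)^4·185.9032/(48)·0.9438^2·0.3305^4 = +0.041147
d^3_{3,-1}(0.6736) = +0.041147

d=0.0411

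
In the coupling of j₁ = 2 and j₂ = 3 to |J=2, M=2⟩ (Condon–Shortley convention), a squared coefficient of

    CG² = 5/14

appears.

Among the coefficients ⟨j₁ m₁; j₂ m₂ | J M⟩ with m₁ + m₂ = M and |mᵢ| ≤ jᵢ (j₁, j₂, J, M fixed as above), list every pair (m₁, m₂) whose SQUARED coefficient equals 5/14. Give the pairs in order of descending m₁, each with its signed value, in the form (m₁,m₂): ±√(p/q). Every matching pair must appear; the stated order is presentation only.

(0,2): +√(5/14); (-1,3): −√(5/14)

Admissible pairs with m₁+m₂ = M = 2: (-1,3), (0,2), (1,1), (2,0)
  (m₁,m₂)=(2,0): CG² = 1/14, CG = +√(1/14)
  (m₁,m₂)=(1,1): CG² = 3/14, CG = −√(3/14)
  (m₁,m₂)=(0,2): CG² = 5/14, CG = +√(5/14)   ← matches the target
  (m₁,m₂)=(-1,3): CG² = 5/14, CG = −√(5/14)   ← matches the target
Pairs with CG² = 5/14: (0,2): +√(5/14); (-1,3): −√(5/14)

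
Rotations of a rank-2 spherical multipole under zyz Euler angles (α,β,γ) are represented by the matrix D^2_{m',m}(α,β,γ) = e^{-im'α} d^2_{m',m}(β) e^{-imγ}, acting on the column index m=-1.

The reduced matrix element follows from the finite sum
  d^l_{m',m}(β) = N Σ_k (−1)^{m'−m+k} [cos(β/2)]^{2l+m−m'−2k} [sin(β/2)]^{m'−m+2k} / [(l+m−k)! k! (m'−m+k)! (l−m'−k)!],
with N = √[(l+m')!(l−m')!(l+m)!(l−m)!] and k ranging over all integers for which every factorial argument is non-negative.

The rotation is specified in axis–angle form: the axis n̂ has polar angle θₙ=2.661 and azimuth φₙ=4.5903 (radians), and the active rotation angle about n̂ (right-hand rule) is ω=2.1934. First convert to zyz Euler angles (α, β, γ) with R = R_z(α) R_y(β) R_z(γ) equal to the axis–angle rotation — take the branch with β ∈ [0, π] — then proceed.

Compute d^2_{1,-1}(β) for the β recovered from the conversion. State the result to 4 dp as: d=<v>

d=0.3931

Axis–angle → zyz. n̂ = (sinθₙcosφₙ, sinθₙsinφₙ, cosθₙ) = (-0.056302, -0.458864, -0.886721), ω = 2.1934.
R = I cosω + sinω [n̂]ₓ + (1−cosω) n̂n̂ᵀ gives
  R = [-0.578134, +0.761240, -0.293726; -0.679439, -0.249810, +0.689897; +0.451802, +0.598422, +0.661640]
β = atan2(√(R₁₃²+R₂₃²), R₃₃) = 0.847793; α = atan2(R₂₃, R₁₃) mod 2π = 1.973305; γ = atan2(R₃₂, −R₃₁) mod 2π = 2.217483
d^2_{1,-1}(β=0.8478) via the finite sum:
Half-angle: c=0.911493, s=0.411315. N=√(6·1·1·6)=6.000000
The bounds max(0,m−m')=0 and min(l+m,l−m')=1 give 2 terms
  k=0: (−1)^2·6.0000/(2)·0.9115^2·0.4113^2 = +0.421675
  k=1: (−1)^3·6.0000/(6)·0.9115^0·0.4113^4 = -0.028622
d^2_{1,-1}(0.8478) = +0.421675 -0.028622 = +0.393053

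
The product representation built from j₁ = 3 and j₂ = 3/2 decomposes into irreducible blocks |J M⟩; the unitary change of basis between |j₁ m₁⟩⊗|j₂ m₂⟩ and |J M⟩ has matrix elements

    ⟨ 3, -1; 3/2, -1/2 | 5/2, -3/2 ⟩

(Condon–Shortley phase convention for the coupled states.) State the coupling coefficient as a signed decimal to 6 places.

triangle: 2!×4!×1!/8! = 48/40320
(j±m)!: 2!×4!×1!×2!×1!×4! = 2304
prefactor² = (2J+1)×Δ×N² = 576/35
  k=0: +1/(0!×2!×4!×1!×0!×0!) = 1/48
  k=1: −1/(1!×1!×3!×0!×1!×1!) = -1/6
Σ = -7/48  ⇒  CG² = 576/35×(-7/48)² = 7/20
CG = −√(7/20) = -0.591608

-0.591608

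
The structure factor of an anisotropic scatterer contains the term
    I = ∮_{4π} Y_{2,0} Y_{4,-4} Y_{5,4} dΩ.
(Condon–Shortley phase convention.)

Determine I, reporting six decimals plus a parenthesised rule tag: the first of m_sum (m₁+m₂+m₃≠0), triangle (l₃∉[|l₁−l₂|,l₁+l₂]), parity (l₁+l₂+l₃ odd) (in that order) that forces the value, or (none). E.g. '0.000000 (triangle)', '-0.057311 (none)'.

L=11 odd ⇒ parity kills the (l;000) factor ⇒ I = 0

0.000000 (parity)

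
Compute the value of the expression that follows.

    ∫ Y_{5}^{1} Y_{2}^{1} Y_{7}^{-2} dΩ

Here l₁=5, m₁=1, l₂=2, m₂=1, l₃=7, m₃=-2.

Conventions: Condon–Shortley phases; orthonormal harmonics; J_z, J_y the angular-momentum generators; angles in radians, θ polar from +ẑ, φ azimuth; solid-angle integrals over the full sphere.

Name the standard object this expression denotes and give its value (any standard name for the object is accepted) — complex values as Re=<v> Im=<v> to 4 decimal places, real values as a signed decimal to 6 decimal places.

Gaunt coefficient, +0.232242

This is a Gaunt coefficient — the integral of a triple product of spherical harmonics over the sphere.
m-sum 0 ✓  L=14 even ✓  3≤7≤7 ✓
Π(2lᵢ+1) = 11×5×15 = 825
triangle coeff Δ(5,2,7) = 1/15015
Σ_t [0,0]: t=0:+1/57600 = 1/57600
(3j)²=21/715 [(5 2 7; 0 0 0)], sign=-1
Σ_t [0,0]: t=0:+1/103680 = 1/103680
(3j)²=4/143 [(5 2 7; 1 1 -2)], sign=-1
⇒ 4πI² = 1260/1859
I = (+1)√(1260/1859/(4π)) = 0.23224194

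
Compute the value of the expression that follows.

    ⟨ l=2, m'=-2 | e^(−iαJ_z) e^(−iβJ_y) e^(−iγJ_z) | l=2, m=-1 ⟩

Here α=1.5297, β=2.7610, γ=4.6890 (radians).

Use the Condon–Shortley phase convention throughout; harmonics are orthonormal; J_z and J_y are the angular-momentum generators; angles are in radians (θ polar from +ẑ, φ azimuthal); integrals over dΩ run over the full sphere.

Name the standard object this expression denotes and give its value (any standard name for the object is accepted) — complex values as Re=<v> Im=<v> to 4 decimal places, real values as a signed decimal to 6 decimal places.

This is a Wigner D-matrix element — the rotation-matrix element ⟨l m'| R(α,β,γ) |l m⟩ in the angular-momentum basis.
First d^2_{-2,-1}(β=2.7610), then the phase factors e^{-i(-2)α} and e^{-i(-1)γ}:
Half-angle: c=0.189150, s=0.981948. N=√(1·24·1·6)=12.000000
Admissible k: 1..1 (factorial args all ≥0)
  k=1: (−1)^0·12.0000/(6)·0.1891^3·0.9819^1 = +0.013290
d^2_{-2,-1}(2.7610) = +0.013290
Phases: e^{-i·(-2)·1.5297}=-0.996624+0.082100i, e^{-i·(-1)·4.6890}=-0.023387-0.999726i ⇒ D=+0.001401+0.013216i

Wigner D-matrix element, Re=0.0014 Im=0.0132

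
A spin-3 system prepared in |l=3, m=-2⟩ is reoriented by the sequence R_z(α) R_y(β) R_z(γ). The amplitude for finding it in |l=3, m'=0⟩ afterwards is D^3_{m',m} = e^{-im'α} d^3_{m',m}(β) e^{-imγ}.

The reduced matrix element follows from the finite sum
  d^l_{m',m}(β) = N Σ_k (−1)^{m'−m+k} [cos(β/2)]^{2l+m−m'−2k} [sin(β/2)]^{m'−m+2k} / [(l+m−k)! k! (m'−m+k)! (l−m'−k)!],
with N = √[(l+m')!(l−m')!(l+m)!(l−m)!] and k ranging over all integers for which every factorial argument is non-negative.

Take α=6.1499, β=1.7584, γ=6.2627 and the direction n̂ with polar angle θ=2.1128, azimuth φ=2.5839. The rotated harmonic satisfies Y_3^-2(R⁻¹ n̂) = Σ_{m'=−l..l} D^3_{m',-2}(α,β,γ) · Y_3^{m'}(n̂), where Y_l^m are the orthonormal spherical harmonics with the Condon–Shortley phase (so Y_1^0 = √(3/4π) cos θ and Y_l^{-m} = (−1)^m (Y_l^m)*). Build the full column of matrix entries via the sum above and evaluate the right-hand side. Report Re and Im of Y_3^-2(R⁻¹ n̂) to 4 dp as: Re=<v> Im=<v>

Re=-0.1934 Im=0.3237

Need the full column D^3_{m',-2} for m'=−3..3 at α=6.1499, β=1.7584, γ=6.2627.
cos(β/2)=0.637768, sin(β/2)=0.770229
d^3_{-3,-2}: single k=1 term ⇒ +0.199071;  D = +0.180039-0.084941i
d^3_{-2,-2}: k∈[0..1] ⇒ +0.067294 -0.490749 = -0.423455;  D = -0.403587+0.128187i
d^3_{-1,-2}: k∈[0..1] ⇒ -0.256999 +0.749681 = +0.492682;  D = +0.485221-0.085419i
d^3_{0,-2}: k∈[0..1] ⇒ +0.537588 -0.784088 = -0.246499;  D = -0.246293+0.010096i
d^3_{1,-2}: k∈[0..1] ⇒ -0.749681 +0.546716 = -0.202966;  D = -0.202101-0.018710i
d^3_{2,-2}: k∈[0..1] ⇒ +0.715771 -0.208794 = +0.506977;  D = +0.494130+0.113406i
d^3_{3,-2}: single k=0 term ⇒ -0.423484;  D = -0.396503-0.148741i
Y_3^{m'}(θ=2.1128,φ=2.5839) and Σ D·Y over m':
  (+0.1800-0.0849i)·(+0.0268-0.2609i)  (-0.4036+0.1282i)·(-0.1702-0.3475i)  (+0.4852-0.0854i)·(-0.0776-0.0484i)  (-0.2463+0.0101i)·(+0.3214+0.0000i)  (-0.2021-0.0187i)·(+0.0776-0.0484i)  (+0.4941+0.1134i)·(-0.1702+0.3475i)  (-0.3965-0.1487i)·(-0.0268-0.2609i)
Y_3^-2(R⁻¹ n̂) = -0.193371+0.323725i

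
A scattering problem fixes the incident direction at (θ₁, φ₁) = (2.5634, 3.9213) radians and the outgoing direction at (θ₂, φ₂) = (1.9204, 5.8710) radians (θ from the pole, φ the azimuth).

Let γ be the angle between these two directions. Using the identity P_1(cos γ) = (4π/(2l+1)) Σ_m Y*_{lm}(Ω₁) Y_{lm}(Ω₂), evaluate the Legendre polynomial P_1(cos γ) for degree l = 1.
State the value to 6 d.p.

0.096922

Addition theorem: P_1(cos γ) = (4π/3) Σ_m Y*_{lm}(Ω₁) Y_{lm}(Ω₂), m = −1…1:
  m=-1: Y*=(-0.134271, -0.132751)  Y=(0.297409, 0.130037)  product (-0.022671, -0.056942)
  m=+0: Y*=(-0.409181, -0.000000)  Y=(-0.167359, 0.000000)  product (0.068480, 0.000000)
  m=+1: Y*=(0.134271, -0.132751)  Y=(-0.297409, 0.130037)  product (-0.022671, 0.056942)
Σ over m = (0.023138, 0.000000); ×(4π/3) → (0.096922, 0.000000). Real part: 0.096922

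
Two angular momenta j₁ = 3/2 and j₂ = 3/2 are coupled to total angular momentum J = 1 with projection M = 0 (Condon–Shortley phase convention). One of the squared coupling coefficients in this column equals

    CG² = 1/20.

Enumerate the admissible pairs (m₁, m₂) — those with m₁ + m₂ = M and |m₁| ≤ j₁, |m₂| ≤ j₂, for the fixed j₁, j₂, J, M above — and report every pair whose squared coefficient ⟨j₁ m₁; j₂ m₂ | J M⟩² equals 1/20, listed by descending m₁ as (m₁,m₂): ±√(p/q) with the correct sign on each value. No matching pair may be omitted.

Admissible pairs with m₁+m₂ = M = 0: (-3/2,3/2), (-1/2,1/2), (1/2,-1/2), (3/2,-3/2)
  (m₁,m₂)=(3/2,-3/2): CG² = 9/20, CG = +√(9/20)
  (m₁,m₂)=(1/2,-1/2): CG² = 1/20, CG = −√(1/20)   ← matches the target
  (m₁,m₂)=(-1/2,1/2): CG² = 1/20, CG = −√(1/20)   ← matches the target
  (m₁,m₂)=(-3/2,3/2): CG² = 9/20, CG = +√(9/20)
Pairs with CG² = 1/20: (1/2,-1/2): −√(1/20); (-1/2,1/2): −√(1/20)

(1/2,-1/2): −√(1/20); (-1/2,1/2): −√(1/20)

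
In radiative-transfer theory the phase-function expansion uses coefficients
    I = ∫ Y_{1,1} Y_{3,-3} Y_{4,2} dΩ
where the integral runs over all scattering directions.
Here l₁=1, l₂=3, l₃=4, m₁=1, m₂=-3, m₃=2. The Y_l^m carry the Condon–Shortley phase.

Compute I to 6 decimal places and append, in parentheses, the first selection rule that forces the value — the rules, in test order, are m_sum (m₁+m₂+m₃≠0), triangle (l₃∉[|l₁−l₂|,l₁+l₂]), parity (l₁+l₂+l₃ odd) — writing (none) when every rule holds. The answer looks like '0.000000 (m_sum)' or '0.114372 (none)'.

0.061558 (none)

m-sum 0 ✓  L=8 even ✓  2≤4≤4 ✓
Π(2lᵢ+1) = 3×7×9 = 189
triangle coeff Δ(1,3,4) = 1/252
Σ_t [0,0]: t=0:+1/36 = 1/36
(3j)²=4/63 [(1 3 4; 0 0 0)], sign=+1
Σ_t [0,0]: t=0:+1/1440 = 1/1440
(3j)²=1/252 [(1 3 4; 1 -3 2)], sign=+1
⇒ 4πI² = 1/21
I = (+1)√(1/21/(4π)) = 0.06155813
No selection rule forces the value: the integral is nonzero (none).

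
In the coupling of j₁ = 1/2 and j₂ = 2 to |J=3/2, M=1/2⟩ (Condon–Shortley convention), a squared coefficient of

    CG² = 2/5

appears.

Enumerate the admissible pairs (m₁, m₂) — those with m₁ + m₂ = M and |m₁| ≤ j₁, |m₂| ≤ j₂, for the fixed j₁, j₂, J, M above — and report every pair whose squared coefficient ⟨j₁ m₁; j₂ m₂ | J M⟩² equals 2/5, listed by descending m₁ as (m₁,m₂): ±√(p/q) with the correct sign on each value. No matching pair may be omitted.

Admissible pairs with m₁+m₂ = M = 1/2: (-1/2,1), (1/2,0)
  (m₁,m₂)=(1/2,0): CG² = 2/5, CG = +√(2/5)   ← matches the target
  (m₁,m₂)=(-1/2,1): CG² = 3/5, CG = −√(3/5)
Pairs with CG² = 2/5: (1/2,0): +√(2/5)

(1/2,0): +√(2/5)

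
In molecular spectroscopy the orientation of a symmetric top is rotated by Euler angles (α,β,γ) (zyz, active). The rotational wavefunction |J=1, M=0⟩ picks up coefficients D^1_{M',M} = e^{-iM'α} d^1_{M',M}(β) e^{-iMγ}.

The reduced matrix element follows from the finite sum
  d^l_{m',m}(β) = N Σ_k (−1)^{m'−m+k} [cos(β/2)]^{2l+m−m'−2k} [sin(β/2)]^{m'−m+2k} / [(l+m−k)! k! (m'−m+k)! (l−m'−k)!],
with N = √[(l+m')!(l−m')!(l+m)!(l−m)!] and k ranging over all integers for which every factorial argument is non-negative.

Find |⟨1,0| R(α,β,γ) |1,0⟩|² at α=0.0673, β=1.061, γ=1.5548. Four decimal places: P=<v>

D^1_{0,0}(0.0673,1.0610,1.5548) = e^{-i·0·0.0673}·d^1_{0,0}(1.0610)·e^{-i·0·1.5548}. Compute d first:
With c≡cos(β/2)=0.862554 and s≡sin(β/2)=0.505965, N=[1·1·1·1]^{1/2}=1.000000
k∈{0,1} keeps every argument non-negative
  k=0: (−1)^0·1.0000/(1)·0.8626^2·0.5060^0 = +0.744000
  k=1: (−1)^1·1.0000/(1)·0.8626^0·0.5060^2 = -0.256000
d^1_{0,0}(1.0610) = +0.744000 -0.256000 = +0.487999
|D^1_{0,0}|² = |d^1_{0,0}(β)|² = (+0.487999)² = 0.238143 (the z-rotation phases have unit modulus)

P=0.2381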